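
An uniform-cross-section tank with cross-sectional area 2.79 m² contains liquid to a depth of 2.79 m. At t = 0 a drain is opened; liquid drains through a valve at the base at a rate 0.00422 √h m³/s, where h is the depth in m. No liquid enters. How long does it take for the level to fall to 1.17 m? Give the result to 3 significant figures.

With no inflow, A dh/dt = −0.00422 √h.
Separate and integrate: 2(√h − √h₀) = −(0.00422/A) t.
t = 2A(√h₀ − √h)/0.00422 = 2·2.79·(√2.79 − √1.17)/0.00422
  = 5.5800 × (1.6703 − 1.0817) / 0.00422 = 778.38 s.

778 s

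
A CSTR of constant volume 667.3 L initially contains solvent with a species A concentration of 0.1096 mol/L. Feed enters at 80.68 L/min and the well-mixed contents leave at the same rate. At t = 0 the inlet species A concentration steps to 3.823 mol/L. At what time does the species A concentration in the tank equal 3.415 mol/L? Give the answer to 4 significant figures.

18.27 min

Mass balance on the solute (V constant): V dC/dt = Q(C_in − C), so τ = V/Q = 8.27095 min.
C(t) = C_in + (C₀ − C_in) e^(−t/τ). Set C = 3.415 and solve for t:
e^(−t/τ) = (C − C_in)/(C₀ − C_in) = (3.415 − 3.823)/(0.1096 − 3.823) = 0.109872
t = −τ ln(…) = 8.27095 × 2.20844 = 18.2659 min.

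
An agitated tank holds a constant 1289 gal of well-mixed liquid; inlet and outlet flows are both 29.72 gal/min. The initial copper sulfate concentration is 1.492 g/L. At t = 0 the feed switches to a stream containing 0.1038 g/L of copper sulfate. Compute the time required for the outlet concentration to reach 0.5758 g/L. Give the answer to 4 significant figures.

Mass balance on the solute (V constant): V dC/dt = Q(C_in − C), so τ = V/Q = 43.3715 min.
C(t) = C_in + (C₀ − C_in) e^(−t/τ). Set C = 0.5758 and solve for t:
e^(−t/τ) = (C − C_in)/(C₀ − C_in) = (0.5758 − 0.1038)/(1.492 − 0.1038) = 0.340009
t = −τ ln(…) = 43.3715 × 1.07878 = 46.7885 min.

46.79 min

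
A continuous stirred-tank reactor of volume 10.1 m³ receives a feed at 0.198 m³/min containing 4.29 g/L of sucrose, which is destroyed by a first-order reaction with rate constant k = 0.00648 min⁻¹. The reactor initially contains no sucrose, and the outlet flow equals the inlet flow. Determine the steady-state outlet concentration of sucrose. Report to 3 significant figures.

3.22 g/L

Accumulation = in − out − consumed: V dC/dt = Q C_in − Q C − k V C.
At steady state: 0 = Q C_in − (Q + kV) C_ss, so C_ss = Q C_in/(Q + kV).
C_ss = 0.198·4.29/(0.198 + 0.00648·10.1) = 0.84942/0.26345 = 3.2242 g/L.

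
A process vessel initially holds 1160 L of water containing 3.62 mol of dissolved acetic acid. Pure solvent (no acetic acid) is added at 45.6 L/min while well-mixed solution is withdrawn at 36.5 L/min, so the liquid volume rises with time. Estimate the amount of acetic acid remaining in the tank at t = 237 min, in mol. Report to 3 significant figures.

Let m(t) be the amount of acetic acid. Volume: V(t) = V₀ + (Q_in − Q_out) t = 1160 + 9.1000 t; V(237) = 3316.7 L.
Solute balance: dm/dt = 0 − Q_out C = −Q_out m/V(t).
Separate: dm/m = −Q_out dt/V(t) ⇒ ln(m/m₀) = −(Q_out/(Q_in−Q_out)) ln(V/V₀).
m = m₀ (V₀/V)^(Q_out/(Q_in−Q_out)) = 3.62 × (1160/3316.7)^(4.0110) = 0.053543 mol.

0.0535 mol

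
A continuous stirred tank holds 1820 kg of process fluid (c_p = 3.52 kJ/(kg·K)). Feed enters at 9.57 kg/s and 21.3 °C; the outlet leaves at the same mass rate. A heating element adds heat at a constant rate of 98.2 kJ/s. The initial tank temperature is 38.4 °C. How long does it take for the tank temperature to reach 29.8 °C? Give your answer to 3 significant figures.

First-law balance (no shaft work): M c_p dT/dt = ṁ c_p (T_in − T) + 98.2.
τ = M/ṁ = 190.18 s; T_ss = T_in + Q̇/(ṁ c_p) = 24.215 °C.
T(t) = T_ss + (T₀ − T_ss) e^(−t/τ). Set T = 29.8:
e^(−t/τ) = (29.8 − 24.215)/(38.4 − 24.215) = 0.39372
t = −190.18 · ln(0.39372) = 177.27 s.

177 s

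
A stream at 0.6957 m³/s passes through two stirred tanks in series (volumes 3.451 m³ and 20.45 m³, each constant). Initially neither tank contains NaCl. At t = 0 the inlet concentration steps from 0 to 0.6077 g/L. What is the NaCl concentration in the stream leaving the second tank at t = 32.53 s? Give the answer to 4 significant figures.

Time constants: τᵢ = Vᵢ/Q for each well-mixed tank.
τ₁ = 3.451/0.6957 = 4.96047 s; τ₂ = 20.45/0.6957 = 29.3949 s.
Solving the cascade with C₁(0)=C₂(0)=0 gives C₂(t) = C_in[1 − (τ₁ e^(−t/τ₁) − τ₂ e^(−t/τ₂))/(τ₁ − τ₂)].
At t = 32.53: e^(−t/τ₁) = 0.00141894, e^(−t/τ₂) = 0.330663.
C₂ = 0.6077·[1 − (4.96047·0.00141894 − 29.3949·0.330663)/(-24.4344)] = 0.6077·0.602497 = 0.366137 g/L.

0.3661 g/L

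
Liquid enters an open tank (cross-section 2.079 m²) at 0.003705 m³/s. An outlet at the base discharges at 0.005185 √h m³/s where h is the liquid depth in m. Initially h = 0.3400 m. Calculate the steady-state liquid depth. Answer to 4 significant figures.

0.5106 m

Level balance: A dh/dt = 0.003705 − 0.005185 √h. Setting dh/dt = 0:
Q_in = 0.005185 √h_ss ⇒ √h_ss = 0.003705/0.005185 = 0.714561.
h_ss = 0.714561² = 0.510598 m. (Since h₀ = 0.3400 m < h_ss, the level will rise toward this value.)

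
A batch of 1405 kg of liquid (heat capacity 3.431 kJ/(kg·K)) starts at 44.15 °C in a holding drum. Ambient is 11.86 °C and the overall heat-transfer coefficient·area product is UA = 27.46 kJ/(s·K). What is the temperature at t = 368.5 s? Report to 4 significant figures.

15.82 °C

Energy balance: M c_p dT/dt = −UA(T − T_amb).
dT/dt = (T_ss − T)/τ with T_ss = T_amb = 11.8600 °C, τ = M c_p/UA = 1405·3.431/27.46 = 175.548 s.
T approaches T_ss exponentially: T(t) = T_ss + (T₀ − T_ss) e^(−t/τ).
T(368.5) = 11.8600 + (32.2900)·0.122562 = 15.8175 °C.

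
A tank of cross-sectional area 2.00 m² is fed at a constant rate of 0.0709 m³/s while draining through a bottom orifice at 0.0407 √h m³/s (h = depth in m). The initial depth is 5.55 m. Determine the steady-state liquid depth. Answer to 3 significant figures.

3.03 m

Unsteady balance on liquid volume: A dh/dt = Q_in − 0.0407 √h. At steady state dh/dt = 0:
Q_in = 0.0407 √h_ss ⇒ √h_ss = 0.0709/0.0407 = 1.7420.
h_ss = 1.7420² = 3.0346 m. (Since h₀ = 5.55 m > h_ss, the level will fall toward this value.)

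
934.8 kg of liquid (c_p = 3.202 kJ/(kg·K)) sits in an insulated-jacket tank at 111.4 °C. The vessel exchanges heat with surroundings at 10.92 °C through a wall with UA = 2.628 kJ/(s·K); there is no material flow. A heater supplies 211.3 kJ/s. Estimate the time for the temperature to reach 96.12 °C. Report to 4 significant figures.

Lumped-capacitance energy balance: M c_p dT/dt = UA(T_amb − T) + Q̇.
τ = M c_p/UA = 1138.98 s; T_ss = T_amb + Q̇/UA = 10.92 + 211.3/2.628 = 91.3233 °C.
T(t) = T_ss + (T₀ − T_ss)e^(−t/τ); set T = 96.12:
t = −τ ln[(T − T_ss)/(T₀ − T_ss)] = −1138.98 · ln(0.238917) = 1630.60 s.

1631 s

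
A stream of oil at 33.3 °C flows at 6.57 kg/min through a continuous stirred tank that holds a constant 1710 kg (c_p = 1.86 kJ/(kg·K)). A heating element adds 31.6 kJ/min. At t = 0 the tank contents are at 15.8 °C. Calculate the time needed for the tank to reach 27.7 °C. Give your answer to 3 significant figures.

234 min

M c_p dT/dt = ṁ c_p (T_in − T) + Q̇.
τ = M/ṁ = 260.27 min; T_ss = T_in + Q̇/(ṁ c_p) = 35.886 °C.
T(t) = T_ss + (T₀ − T_ss) e^(−t/τ). Set T = 27.7:
e^(−t/τ) = (27.7 − 35.886)/(15.8 − 35.886) = 0.40754
t = −260.27 · ln(0.40754) = 233.62 min.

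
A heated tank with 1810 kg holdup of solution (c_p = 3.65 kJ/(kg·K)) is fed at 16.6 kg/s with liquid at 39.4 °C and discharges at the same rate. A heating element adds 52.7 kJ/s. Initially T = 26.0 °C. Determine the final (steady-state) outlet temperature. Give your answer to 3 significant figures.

Energy balance: M c_p dT/dt = ṁ c_p (T_in − T) + 52.7.
At steady state dT/dt = 0 ⇒ T_ss = T_in + Q̇/(ṁ c_p) = 39.4 + 52.7/(16.6·3.65) = 40.270 °C.

40.3 °C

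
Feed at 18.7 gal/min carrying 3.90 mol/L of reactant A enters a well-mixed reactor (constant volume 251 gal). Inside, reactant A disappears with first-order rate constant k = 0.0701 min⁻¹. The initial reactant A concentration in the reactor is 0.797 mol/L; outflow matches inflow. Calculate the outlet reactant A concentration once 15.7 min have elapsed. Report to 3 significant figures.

Species balance: V dC/dt = Q C_in − Q C − k V C.
This is linear with rate a = Q/V + k = 0.14460 min⁻¹.
C_ss = Q C_in/(Q + kV) = 2.0094 mol/L; C(t) = C_ss + (C₀ − C_ss) e^(−a t).
C(15.7) = 2.0094 + (-1.2124)·e^(−0.14460·15.7) = 2.0094 + (-1.2124)·0.10329 = 1.8841 mol/L.

1.88 mol/L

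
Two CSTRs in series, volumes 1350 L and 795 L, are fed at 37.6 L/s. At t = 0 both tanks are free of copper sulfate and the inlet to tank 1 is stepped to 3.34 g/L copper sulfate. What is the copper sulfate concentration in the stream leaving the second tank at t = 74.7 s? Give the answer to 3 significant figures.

2.47 g/L

Time constants: τᵢ = Vᵢ/Q for each well-mixed tank.
τ₁ = 1350/37.6 = 35.904 s; τ₂ = 795/37.6 = 21.144 s.
Tank 1: C₁ = C_in(1 − e^(−t/τ₁)). Tank 2 (τ₁ ≠ τ₂): C₂ = C_in[1 − (τ₁ e^(−t/τ₁) − τ₂ e^(−t/τ₂))/(τ₁ − τ₂)].
At t = 74.7: e^(−t/τ₁) = 0.12486, e^(−t/τ₂) = 0.029218.
C₂ = 3.34·[1 − (35.904·0.12486 − 21.144·0.029218)/(14.761)] = 3.34·0.73813 = 2.4654 g/L.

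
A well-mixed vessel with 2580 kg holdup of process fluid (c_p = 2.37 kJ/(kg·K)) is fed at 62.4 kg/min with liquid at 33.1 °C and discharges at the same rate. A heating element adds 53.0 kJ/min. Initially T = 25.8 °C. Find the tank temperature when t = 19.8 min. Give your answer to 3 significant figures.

28.7 °C

M c_p dT/dt = ṁ c_p (T_in − T) + Q̇.
τ = M/ṁ = 41.346 min; T_ss = T_in + Q̇/(ṁ c_p) = 33.1 + 53.0/(62.4·2.37) = 33.458 °C.
T approaches T_ss exponentially: T(t) = T_ss + (T₀ − T_ss) e^(−t/τ).
T(19.8) = 33.458 + (-7.6584)·e^(−19.8/41.346) = 33.458 + (-7.6584)·0.61947 = 28.714 °C.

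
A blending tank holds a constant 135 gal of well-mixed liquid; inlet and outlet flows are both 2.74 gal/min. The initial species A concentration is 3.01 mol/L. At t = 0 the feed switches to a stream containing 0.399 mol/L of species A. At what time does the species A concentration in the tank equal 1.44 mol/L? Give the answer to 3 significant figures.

45.3 min

Species balance: V dC/dt = Q(C_in − C) ⇒ τ = V/Q = 49.270 min.
C(t) = C_in + (C₀ − C_in) e^(−t/τ). Set C = 1.44 and solve for t:
e^(−t/τ) = (C − C_in)/(C₀ − C_in) = (1.44 − 0.399)/(3.01 − 0.399) = 0.39870
t = −τ ln(…) = 49.270 × 0.91955 = 45.306 min.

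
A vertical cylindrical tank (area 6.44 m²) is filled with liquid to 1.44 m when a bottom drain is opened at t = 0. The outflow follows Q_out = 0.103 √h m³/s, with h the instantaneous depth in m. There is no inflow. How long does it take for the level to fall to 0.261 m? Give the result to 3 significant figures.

86.2 s

With no inflow, A dh/dt = −0.103 √h.
Separate and integrate: 2(√h − √h₀) = −(0.103/A) t.
t = 2A(√h₀ − √h)/0.103 = 2·6.44·(√1.44 − √0.261)/0.103
  = 12.880 × (1.2000 − 0.51088) / 0.103 = 86.173 s.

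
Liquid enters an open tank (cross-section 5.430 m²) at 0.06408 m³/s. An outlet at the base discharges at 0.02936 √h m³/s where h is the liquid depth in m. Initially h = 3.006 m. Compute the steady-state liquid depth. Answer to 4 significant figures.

A dh/dt = Q_in − 0.02936 √h. Steady state requires inflow = outflow:
Q_in = 0.02936 √h_ss ⇒ √h_ss = 0.06408/0.02936 = 2.18256.
h_ss = 2.18256² = 4.76357 m. (Since h₀ = 3.006 m < h_ss, the level will rise toward this value.)

4.764 m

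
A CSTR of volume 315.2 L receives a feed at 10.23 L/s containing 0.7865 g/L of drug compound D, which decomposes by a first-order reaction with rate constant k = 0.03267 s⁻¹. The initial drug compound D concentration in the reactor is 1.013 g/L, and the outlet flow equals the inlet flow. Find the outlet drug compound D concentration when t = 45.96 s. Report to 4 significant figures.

0.4231 g/L

V dC/dt = Q(C_in − C) − k V C.
This is linear with rate a = Q/V + k = 0.0651256 s⁻¹.
C_ss = Q C_in/(Q + kV) = 0.391955 g/L; C(t) = C_ss + (C₀ − C_ss) e^(−a t).
C(45.96) = 0.391955 + (0.621045)·e^(−0.0651256·45.96) = 0.391955 + (0.621045)·0.0501282 = 0.423087 g/L.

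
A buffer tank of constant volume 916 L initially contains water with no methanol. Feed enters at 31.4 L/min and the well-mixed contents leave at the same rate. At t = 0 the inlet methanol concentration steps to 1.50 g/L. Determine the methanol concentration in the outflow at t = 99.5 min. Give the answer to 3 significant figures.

1.45 g/L

Mass balance on the solute (V constant): V dC/dt = Q(C_in − C).
Rewrite as dC/dt + C/τ = C_in/τ, τ = V/Q = 29.172 min.
This is linear first-order; C(t) = C_in + (C₀ − C_in) e^(−t/τ).
C(99.5) = 1.50 + (0 − 1.50)·e^(−99.5/29.172) = 1.50 + (-1.5000)·0.033015 = 1.4505 g/L.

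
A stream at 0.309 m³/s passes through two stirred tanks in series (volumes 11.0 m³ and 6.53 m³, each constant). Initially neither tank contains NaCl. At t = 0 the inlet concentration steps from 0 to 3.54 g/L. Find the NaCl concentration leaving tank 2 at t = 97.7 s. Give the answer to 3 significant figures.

3.03 g/L

Each tank obeys Vᵢ dCᵢ/dt = Q(Cᵢ₋₁ − Cᵢ), so τᵢ = Vᵢ/Q.
τ₁ = 11.0/0.309 = 35.599 s; τ₂ = 6.53/0.309 = 21.133 s.
Solving the cascade with C₁(0)=C₂(0)=0 gives C₂(t) = C_in[1 − (τ₁ e^(−t/τ₁) − τ₂ e^(−t/τ₂))/(τ₁ − τ₂)].
At t = 97.7: e^(−t/τ₁) = 0.064282, e^(−t/τ₂) = 0.0098216.
C₂ = 3.54·[1 − (35.599·0.064282 − 21.133·0.0098216)/(14.466)] = 3.54·0.85616 = 3.0308 g/L.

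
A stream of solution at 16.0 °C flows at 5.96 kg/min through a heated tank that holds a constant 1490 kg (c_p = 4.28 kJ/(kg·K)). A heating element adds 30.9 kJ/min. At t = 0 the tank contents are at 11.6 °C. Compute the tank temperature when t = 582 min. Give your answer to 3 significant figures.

M c_p dT/dt = ṁ c_p (T_in − T) + Q̇.
Rearrange: dT/dt = (T_ss − T)/τ with τ = M/ṁ = 250.00 min and T_ss = T_in + Q̇/(ṁ c_p) = 17.211 °C.
T approaches T_ss exponentially: T(t) = T_ss + (T₀ − T_ss) e^(−t/τ).
T(582) = 17.211 + (-5.6113)·e^(−582/250.00) = 17.211 + (-5.6113)·0.097491 = 16.664 °C.

16.7 °C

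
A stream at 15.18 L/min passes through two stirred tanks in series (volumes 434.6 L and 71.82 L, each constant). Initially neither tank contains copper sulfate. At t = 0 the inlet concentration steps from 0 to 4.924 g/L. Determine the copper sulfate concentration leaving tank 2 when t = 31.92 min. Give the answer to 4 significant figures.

2.991 g/L

Species balance on tank i: dCᵢ/dt = (Cᵢ₋₁ − Cᵢ)/τᵢ with τᵢ = Vᵢ/Q.
τ₁ = 434.6/15.18 = 28.6298 min; τ₂ = 71.82/15.18 = 4.73123 min.
Solving the cascade with C₁(0)=C₂(0)=0 gives C₂(t) = C_in[1 − (τ₁ e^(−t/τ₁) − τ₂ e^(−t/τ₂))/(τ₁ − τ₂)].
At t = 31.92: e^(−t/τ₁) = 0.327940, e^(−t/τ₂) = 0.00117479.
C₂ = 4.924·[1 − (28.6298·0.327940 − 4.73123·0.00117479)/(23.8986)] = 4.924·0.607369 = 2.99069 g/L.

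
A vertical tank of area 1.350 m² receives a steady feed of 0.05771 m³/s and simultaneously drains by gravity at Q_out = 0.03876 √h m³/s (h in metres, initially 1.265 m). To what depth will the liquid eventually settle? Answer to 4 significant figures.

2.217 m

A dh/dt = Q_in − 0.03876 √h. Steady state requires inflow = outflow:
Q_in = 0.03876 √h_ss ⇒ √h_ss = 0.05771/0.03876 = 1.48891.
h_ss = 1.48891² = 2.21684 m. (Since h₀ = 1.265 m < h_ss, the level will rise toward this value.)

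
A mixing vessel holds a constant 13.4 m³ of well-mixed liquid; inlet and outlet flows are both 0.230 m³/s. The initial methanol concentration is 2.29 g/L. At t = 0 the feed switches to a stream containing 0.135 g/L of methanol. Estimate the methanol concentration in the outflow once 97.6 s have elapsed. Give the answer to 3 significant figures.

0.539 g/L

Transient balance on the dissolved component: V dC/dt = Q(C_in − C).
So dC/dt = (C_in − C)/τ with τ = V/Q = 13.4/0.230 = 58.261 s.
This is linear first-order; C(t) = C_in + (C₀ − C_in) e^(−t/τ).
C(97.6) = 0.135 + (2.29 − 0.135)·e^(−97.6/58.261) = 0.135 + (2.1550)·0.18727 = 0.53856 g/L.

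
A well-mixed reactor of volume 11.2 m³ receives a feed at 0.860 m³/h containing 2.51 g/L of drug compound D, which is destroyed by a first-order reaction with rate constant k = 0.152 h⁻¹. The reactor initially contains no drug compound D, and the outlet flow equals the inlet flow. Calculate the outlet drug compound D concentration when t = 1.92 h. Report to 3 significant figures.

0.299 g/L

V dC/dt = Q(C_in − C) − k V C.
dC/dt = (Q/V) C_in − (Q/V + k) C; effective rate a = Q/V + k = 0.076786 + 0.152 = 0.22879 h⁻¹.
C_ss = Q C_in/(Q + kV) = 0.84241 g/L; C(t) = C_ss + (C₀ − C_ss) e^(−a t).
C(1.92) = 0.84241 + (-0.84241)·e^(−0.22879·1.92) = 0.84241 + (-0.84241)·0.64451 = 0.29947 g/L.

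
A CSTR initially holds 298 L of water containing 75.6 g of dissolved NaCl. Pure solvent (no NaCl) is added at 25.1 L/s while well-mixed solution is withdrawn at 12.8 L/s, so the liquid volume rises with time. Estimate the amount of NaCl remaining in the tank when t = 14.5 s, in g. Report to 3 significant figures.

46.4 g

Let m(t) be the amount of NaCl. Volume: V(t) = V₀ + (Q_in − Q_out) t = 298 + 12.300 t; V(14.5) = 476.35 L.
Solute balance: dm/dt = 0 − Q_out C = −Q_out m/V(t).
Separate: dm/m = −Q_out dt/V(t) ⇒ ln(m/m₀) = −(Q_out/(Q_in−Q_out)) ln(V/V₀).
m = m₀ (V₀/V)^(Q_out/(Q_in−Q_out)) = 75.6 × (298/476.35)^(1.0407) = 46.401 g.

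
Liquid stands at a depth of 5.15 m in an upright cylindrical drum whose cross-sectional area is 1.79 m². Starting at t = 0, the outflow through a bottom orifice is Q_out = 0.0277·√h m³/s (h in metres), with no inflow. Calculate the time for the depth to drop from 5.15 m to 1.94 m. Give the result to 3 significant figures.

With no inflow, A dh/dt = −0.0277 √h.
Separate and integrate: 2(√h − √h₀) = −(0.0277/A) t.
t = 2A(√h₀ − √h)/0.0277 = 2·1.79·(√5.15 − √1.94)/0.0277
  = 3.5800 × (2.2694 − 1.3928) / 0.0277 = 113.28 s.

113 s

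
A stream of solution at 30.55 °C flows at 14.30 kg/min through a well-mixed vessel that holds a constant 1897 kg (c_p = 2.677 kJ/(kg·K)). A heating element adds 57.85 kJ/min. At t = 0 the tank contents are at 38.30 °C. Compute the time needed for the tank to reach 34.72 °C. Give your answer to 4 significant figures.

113.1 min

Unsteady energy balance on the tank contents: M c_p dT/dt = ṁ c_p (T_in − T) + 57.85.
τ = M/ṁ = 132.657 min; T_ss = T_in + Q̇/(ṁ c_p) = 32.0612 °C.
T(t) = T_ss + (T₀ − T_ss) e^(−t/τ). Set T = 34.72:
e^(−t/τ) = (34.72 − 32.0612)/(38.30 − 32.0612) = 0.426173
t = −132.657 · ln(0.426173) = 113.145 min.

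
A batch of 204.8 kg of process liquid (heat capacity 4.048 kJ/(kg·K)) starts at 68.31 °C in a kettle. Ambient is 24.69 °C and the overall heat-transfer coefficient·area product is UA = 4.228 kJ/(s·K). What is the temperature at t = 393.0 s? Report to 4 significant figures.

30.57 °C

Unsteady energy balance on the tank contents: M c_p dT/dt = −UA(T − T_amb).
dT/dt = (T_ss − T)/τ with T_ss = T_amb = 24.6900 °C, τ = M c_p/UA = 204.8·4.048/4.228 = 196.081 s.
Integrating: T(t) = T_ss + (T₀ − T_ss) e^(−t/τ).
T(393.0) = 24.6900 + (43.6200)·0.134758 = 30.5681 °C.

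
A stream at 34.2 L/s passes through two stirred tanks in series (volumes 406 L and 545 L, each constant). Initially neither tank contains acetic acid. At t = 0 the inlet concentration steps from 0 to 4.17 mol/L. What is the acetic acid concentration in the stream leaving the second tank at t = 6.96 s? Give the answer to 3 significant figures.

Species balance on tank i: dCᵢ/dt = (Cᵢ₋₁ − Cᵢ)/τᵢ with τᵢ = Vᵢ/Q.
τ₁ = 406/34.2 = 11.871 s; τ₂ = 545/34.2 = 15.936 s.
Solving the cascade with C₁(0)=C₂(0)=0 gives C₂(t) = C_in[1 − (τ₁ e^(−t/τ₁) − τ₂ e^(−t/τ₂))/(τ₁ − τ₂)].
At t = 6.96: e^(−t/τ₁) = 0.55639, e^(−t/τ₂) = 0.64613.
C₂ = 4.17·[1 − (11.871·0.55639 − 15.936·0.64613)/(-4.0643)] = 4.17·0.091755 = 0.38262 mol/L.

0.383 mol/L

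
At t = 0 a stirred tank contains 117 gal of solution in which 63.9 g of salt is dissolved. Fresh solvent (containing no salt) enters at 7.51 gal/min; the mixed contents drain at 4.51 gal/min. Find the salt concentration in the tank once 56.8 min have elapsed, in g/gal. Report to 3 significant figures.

Total volume: dV/dt = Q_in − Q_out = 3.0000 gal/min, so V(t) = 117 + 3.0000 t and V(56.8) = 287.40 gal.
No salt enters, so dm/dt = −Q_out · (m/V).
Separate: dm/m = −Q_out dt/V(t) ⇒ ln(m/m₀) = −(Q_out/(Q_in−Q_out)) ln(V/V₀).
m = m₀ (V₀/V)^(Q_out/(Q_in−Q_out)) = 63.9 × (117/287.40)^(1.5033) = 16.548 g.
C = m/V = 16.548/287.40 = 0.057579 g/gal.

0.0576 g/gal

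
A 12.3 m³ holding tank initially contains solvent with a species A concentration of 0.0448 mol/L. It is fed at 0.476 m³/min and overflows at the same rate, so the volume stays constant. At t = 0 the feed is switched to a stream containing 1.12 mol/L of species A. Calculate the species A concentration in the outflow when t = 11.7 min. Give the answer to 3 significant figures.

0.436 mol/L

Mass balance on the solute (V constant): V dC/dt = Q(C_in − C).
So dC/dt = (C_in − C)/τ with τ = V/Q = 12.3/0.476 = 25.840 min.
Integrating: C(t) = C_in + (C₀ − C_in) e^(−t/τ).
C(11.7) = 1.12 + (0.0448 − 1.12)·e^(−11.7/25.840) = 1.12 + (-1.0752)·0.63586 = 0.43633 mol/L.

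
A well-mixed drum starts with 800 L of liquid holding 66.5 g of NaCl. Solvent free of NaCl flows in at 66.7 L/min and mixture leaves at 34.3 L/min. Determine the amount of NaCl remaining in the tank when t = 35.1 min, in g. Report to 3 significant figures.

Total volume: dV/dt = Q_in − Q_out = 32.400 L/min, so V(t) = 800 + 32.400 t and V(35.1) = 1937.2 L.
Solute balance: dm/dt = 0 − Q_out C = −Q_out m/V(t).
Separate: dm/m = −Q_out dt/V(t) ⇒ ln(m/m₀) = −(Q_out/(Q_in−Q_out)) ln(V/V₀).
m = m₀ (V₀/V)^(Q_out/(Q_in−Q_out)) = 66.5 × (800/1937.2)^(1.0586) = 26.074 g.

26.1 g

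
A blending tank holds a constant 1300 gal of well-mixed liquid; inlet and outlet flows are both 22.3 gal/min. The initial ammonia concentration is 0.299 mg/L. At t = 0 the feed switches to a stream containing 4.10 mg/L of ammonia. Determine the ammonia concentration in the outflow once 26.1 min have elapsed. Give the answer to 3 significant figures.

Species balance on the tank: V dC/dt = Q(C_in − C).
Time constant τ = V/Q = 1300/22.3 = 58.296 min.
This is linear first-order; C(t) = C_in + (C₀ − C_in) e^(−t/τ).
C(26.1) = 4.10 + (0.299 − 4.10)·e^(−26.1/58.296) = 4.10 + (-3.8010)·0.63909 = 1.6708 mg/L.

1.67 mg/L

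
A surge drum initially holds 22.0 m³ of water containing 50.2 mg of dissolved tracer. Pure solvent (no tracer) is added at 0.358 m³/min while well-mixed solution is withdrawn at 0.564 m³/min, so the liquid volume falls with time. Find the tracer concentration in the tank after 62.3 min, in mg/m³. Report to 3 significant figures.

0.498 mg/m³

Total volume: dV/dt = Q_in − Q_out = -0.20600 m³/min, so V(t) = 22.0 − 0.20600 t and V(62.3) = 9.1662 m³.
Species balance (pure solvent in): dm/dt = −Q_out · m/V(t).
Separate: dm/m = −Q_out dt/V(t) ⇒ ln(m/m₀) = −(Q_out/(Q_in−Q_out)) ln(V/V₀).
m = m₀ (V₀/V)^(Q_out/(Q_in−Q_out)) = 50.2 × (22.0/9.1662)^(-2.7379) = 4.5675 mg.
C = m/V = 4.5675/9.1662 = 0.49830 mg/m³.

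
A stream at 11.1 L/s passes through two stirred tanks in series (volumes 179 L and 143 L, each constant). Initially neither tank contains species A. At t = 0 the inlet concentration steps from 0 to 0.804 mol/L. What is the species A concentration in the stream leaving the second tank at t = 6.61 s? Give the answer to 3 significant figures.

Time constants: τᵢ = Vᵢ/Q for each well-mixed tank.
τ₁ = 179/11.1 = 16.126 s; τ₂ = 143/11.1 = 12.883 s.
Tank 1: C₁ = C_in(1 − e^(−t/τ₁)). Tank 2 (τ₁ ≠ τ₂): C₂ = C_in[1 − (τ₁ e^(−t/τ₁) − τ₂ e^(−t/τ₂))/(τ₁ − τ₂)].
At t = 6.61: e^(−t/τ₁) = 0.66372, e^(−t/τ₂) = 0.59865.
C₂ = 0.804·[1 − (16.126·0.66372 − 12.883·0.59865)/(3.2432)] = 0.804·0.077790 = 0.062543 mol/L.

0.0625 mol/L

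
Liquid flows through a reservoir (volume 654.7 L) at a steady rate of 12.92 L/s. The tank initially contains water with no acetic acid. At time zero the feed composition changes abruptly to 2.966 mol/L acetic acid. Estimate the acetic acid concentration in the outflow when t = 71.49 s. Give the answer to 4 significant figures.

2.242 mol/L

Transient balance on the dissolved component: V dC/dt = Q(C_in − C).
So dC/dt = (C_in − C)/τ with τ = V/Q = 654.7/12.92 = 50.6734 s.
Integrating: C(t) = C_in + (C₀ − C_in) e^(−t/τ).
C(71.49) = 2.966 + (0 − 2.966)·e^(−71.49/50.6734) = 2.966 + (-2.96600)·0.243948 = 2.24245 mol/L.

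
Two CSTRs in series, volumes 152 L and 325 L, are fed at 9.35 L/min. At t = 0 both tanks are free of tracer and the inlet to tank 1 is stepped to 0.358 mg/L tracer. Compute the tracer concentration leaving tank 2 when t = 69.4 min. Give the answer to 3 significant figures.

0.271 mg/L

Each tank obeys Vᵢ dCᵢ/dt = Q(Cᵢ₋₁ − Cᵢ), so τᵢ = Vᵢ/Q.
τ₁ = 152/9.35 = 16.257 min; τ₂ = 325/9.35 = 34.759 min.
Solving the cascade with C₁(0)=C₂(0)=0 gives C₂(t) = C_in[1 − (τ₁ e^(−t/τ₁) − τ₂ e^(−t/τ₂))/(τ₁ − τ₂)].
At t = 69.4: e^(−t/τ₁) = 0.013996, e^(−t/τ₂) = 0.13580.
C₂ = 0.358·[1 − (16.257·0.013996 − 34.759·0.13580)/(-18.503)] = 0.358·0.75718 = 0.27107 mg/L.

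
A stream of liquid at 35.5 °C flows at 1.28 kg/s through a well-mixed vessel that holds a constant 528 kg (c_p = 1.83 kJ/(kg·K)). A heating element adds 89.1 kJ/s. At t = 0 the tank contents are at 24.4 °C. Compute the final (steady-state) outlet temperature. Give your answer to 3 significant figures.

Energy balance: M c_p dT/dt = ṁ c_p (T_in − T) + 89.1.
At steady state dT/dt = 0 ⇒ T_ss = T_in + Q̇/(ṁ c_p) = 35.5 + 89.1/(1.28·1.83) = 73.538 °C.

73.5 °C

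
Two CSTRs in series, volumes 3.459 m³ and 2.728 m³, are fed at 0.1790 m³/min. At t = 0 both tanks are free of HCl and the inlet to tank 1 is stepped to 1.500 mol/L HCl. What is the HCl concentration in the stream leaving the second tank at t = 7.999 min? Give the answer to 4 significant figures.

0.1199 mol/L

Time constants: τᵢ = Vᵢ/Q for each well-mixed tank.
τ₁ = 3.459/0.1790 = 19.3240 min; τ₂ = 2.728/0.1790 = 15.2402 min.
Tank 1: C₁ = C_in(1 − e^(−t/τ₁)). Tank 2 (τ₁ ≠ τ₂): C₂ = C_in[1 − (τ₁ e^(−t/τ₁) − τ₂ e^(−t/τ₂))/(τ₁ − τ₂)].
At t = 7.999: e^(−t/τ₁) = 0.661040, e^(−t/τ₂) = 0.591638.
C₂ = 1.500·[1 − (19.3240·0.661040 − 15.2402·0.591638)/(4.08380)] = 1.500·0.0799582 = 0.119937 mol/L.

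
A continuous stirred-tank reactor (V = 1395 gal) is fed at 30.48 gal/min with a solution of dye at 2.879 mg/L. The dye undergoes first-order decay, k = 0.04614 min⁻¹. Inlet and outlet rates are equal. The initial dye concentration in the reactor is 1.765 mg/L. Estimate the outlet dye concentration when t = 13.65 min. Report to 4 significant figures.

1.257 mg/L

Species balance: V dC/dt = Q C_in − Q C − k V C.
This is linear with rate a = Q/V + k = 0.0679895 min⁻¹.
C_ss = Q C_in/(Q + kV) = 0.925211 mg/L; C(t) = C_ss + (C₀ − C_ss) e^(−a t).
C(13.65) = 0.925211 + (0.839789)·e^(−0.0679895·13.65) = 0.925211 + (0.839789)·0.395321 = 1.25720 mg/L.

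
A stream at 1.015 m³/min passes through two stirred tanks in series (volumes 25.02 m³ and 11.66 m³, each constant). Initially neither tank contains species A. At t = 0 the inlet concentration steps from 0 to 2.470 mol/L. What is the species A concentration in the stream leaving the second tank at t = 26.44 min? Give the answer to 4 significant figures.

1.103 mol/L

Time constants: τᵢ = Vᵢ/Q for each well-mixed tank.
τ₁ = 25.02/1.015 = 24.6502 min; τ₂ = 11.66/1.015 = 11.4877 min.
Tank 1: C₁ = C_in(1 − e^(−t/τ₁)). Tank 2 (τ₁ ≠ τ₂): C₂ = C_in[1 − (τ₁ e^(−t/τ₁) − τ₂ e^(−t/τ₂))/(τ₁ − τ₂)].
At t = 26.44: e^(−t/τ₁) = 0.342116, e^(−t/τ₂) = 0.100099.
C₂ = 2.470·[1 − (24.6502·0.342116 − 11.4877·0.100099)/(13.1626)] = 2.470·0.446663 = 1.10326 mol/L.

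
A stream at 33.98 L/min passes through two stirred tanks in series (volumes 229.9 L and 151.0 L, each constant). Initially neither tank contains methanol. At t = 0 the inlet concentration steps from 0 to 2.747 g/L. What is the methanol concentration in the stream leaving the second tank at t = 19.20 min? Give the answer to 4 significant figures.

2.348 g/L

Species balance on tank i: dCᵢ/dt = (Cᵢ₋₁ − Cᵢ)/τᵢ with τᵢ = Vᵢ/Q.
τ₁ = 229.9/33.98 = 6.76574 min; τ₂ = 151.0/33.98 = 4.44379 min.
Tank 1: C₁ = C_in(1 − e^(−t/τ₁)). Tank 2 (τ₁ ≠ τ₂): C₂ = C_in[1 − (τ₁ e^(−t/τ₁) − τ₂ e^(−t/τ₂))/(τ₁ − τ₂)].
At t = 19.20: e^(−t/τ₁) = 0.0585529, e^(−t/τ₂) = 0.0132914.
C₂ = 2.747·[1 − (6.76574·0.0585529 − 4.44379·0.0132914)/(2.32195)] = 2.747·0.854825 = 2.34820 g/L.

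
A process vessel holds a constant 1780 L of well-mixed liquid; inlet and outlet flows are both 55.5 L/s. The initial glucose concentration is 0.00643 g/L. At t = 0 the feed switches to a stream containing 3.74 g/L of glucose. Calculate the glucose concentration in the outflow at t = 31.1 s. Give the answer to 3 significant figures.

Transient balance on the dissolved component: V dC/dt = Q(C_in − C).
Rewrite as dC/dt + C/τ = C_in/τ, τ = V/Q = 32.072 s.
Integrating: C(t) = C_in + (C₀ − C_in) e^(−t/τ).
C(31.1) = 3.74 + (0.00643 − 3.74)·e^(−31.1/32.072) = 3.74 + (-3.7336)·0.37920 = 2.3242 g/L.

2.32 g/L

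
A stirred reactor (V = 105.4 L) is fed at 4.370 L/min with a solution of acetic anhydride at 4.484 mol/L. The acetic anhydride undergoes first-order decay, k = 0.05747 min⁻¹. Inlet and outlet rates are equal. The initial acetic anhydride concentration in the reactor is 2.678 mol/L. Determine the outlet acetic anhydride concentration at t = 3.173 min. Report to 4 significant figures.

Accumulation = in − out − consumed: V dC/dt = Q C_in − Q C − k V C.
dC/dt = (Q/V) C_in − (Q/V + k) C; effective rate a = Q/V + k = 0.0414611 + 0.05747 = 0.0989311 min⁻¹.
C_ss = Q C_in/(Q + kV) = 1.87920 mol/L; C(t) = C_ss + (C₀ − C_ss) e^(−a t).
C(3.173) = 1.87920 + (0.798797)·e^(−0.0989311·3.173) = 1.87920 + (0.798797)·0.730586 = 2.46279 mol/L.

2.463 mol/L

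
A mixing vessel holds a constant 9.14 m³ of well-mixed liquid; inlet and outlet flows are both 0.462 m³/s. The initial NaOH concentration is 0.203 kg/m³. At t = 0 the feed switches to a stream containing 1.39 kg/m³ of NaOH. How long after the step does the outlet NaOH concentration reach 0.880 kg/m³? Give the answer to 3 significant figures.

16.7 s

Species balance: V dC/dt = Q(C_in − C) ⇒ τ = V/Q = 19.784 s.
C(t) = C_in + (C₀ − C_in) e^(−t/τ). Set C = 0.880 and solve for t:
e^(−t/τ) = (C − C_in)/(C₀ − C_in) = (0.880 − 1.39)/(0.203 − 1.39) = 0.42965
t = −τ ln(…) = 19.784 × 0.84477 = 16.713 s.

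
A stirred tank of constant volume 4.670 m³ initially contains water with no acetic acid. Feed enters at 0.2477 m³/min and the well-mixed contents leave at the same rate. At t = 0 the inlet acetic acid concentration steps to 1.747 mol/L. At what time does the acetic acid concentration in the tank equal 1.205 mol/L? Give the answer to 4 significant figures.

Unsteady species balance (constant V, well mixed): V dC/dt = Q(C_in − C), so τ = V/Q = 18.8535 min.
C(t) = C_in + (C₀ − C_in) e^(−t/τ). Set C = 1.205 and solve for t:
e^(−t/τ) = (C − C_in)/(C₀ − C_in) = (1.205 − 1.747)/(0 − 1.747) = 0.310246
t = −τ ln(…) = 18.8535 × 1.17039 = 22.0659 min.

22.07 min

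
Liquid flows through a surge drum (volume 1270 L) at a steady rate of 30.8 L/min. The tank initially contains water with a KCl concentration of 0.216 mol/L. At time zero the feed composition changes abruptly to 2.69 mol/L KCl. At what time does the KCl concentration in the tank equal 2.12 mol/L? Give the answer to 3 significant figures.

Accumulation = in − out for the solute gives V dC/dt = Q(C_in − C), so τ = V/Q = 41.234 min.
C(t) = C_in + (C₀ − C_in) e^(−t/τ). Set C = 2.12 and solve for t:
e^(−t/τ) = (C − C_in)/(C₀ − C_in) = (2.12 − 2.69)/(0.216 − 2.69) = 0.23040
t = −τ ln(…) = 41.234 × 1.4680 = 60.529 min.

60.5 min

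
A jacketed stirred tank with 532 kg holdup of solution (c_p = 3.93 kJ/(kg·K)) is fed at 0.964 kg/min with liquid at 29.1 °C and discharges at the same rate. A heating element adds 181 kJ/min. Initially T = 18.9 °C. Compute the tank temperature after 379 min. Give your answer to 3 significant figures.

47.7 °C

M c_p dT/dt = ṁ c_p (T_in − T) + Q̇.
τ = M/ṁ = 551.87 min; T_ss = T_in + Q̇/(ṁ c_p) = 29.1 + 181/(0.964·3.93) = 76.876 °C.
T approaches T_ss exponentially: T(t) = T_ss + (T₀ − T_ss) e^(−t/τ).
T(379) = 76.876 + (-57.976)·e^(−379/551.87) = 76.876 + (-57.976)·0.50320 = 47.702 °C.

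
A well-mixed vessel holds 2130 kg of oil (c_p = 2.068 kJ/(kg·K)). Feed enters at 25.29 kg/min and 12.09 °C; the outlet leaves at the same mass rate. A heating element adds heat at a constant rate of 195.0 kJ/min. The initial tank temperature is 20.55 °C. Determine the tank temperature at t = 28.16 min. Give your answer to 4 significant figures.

19.21 °C

M c_p dT/dt = ṁ c_p (T_in − T) + Q̇.
τ = M/ṁ = 84.2230 min; T_ss = T_in + Q̇/(ṁ c_p) = 12.09 + 195.0/(25.29·2.068) = 15.8185 °C.
Solution: T(t) = T_ss + (T₀ − T_ss) e^(−t/τ).
T(28.16) = 15.8185 + (4.73149)·e^(−28.16/84.2230) = 15.8185 + (4.73149)·0.715803 = 19.2053 °C.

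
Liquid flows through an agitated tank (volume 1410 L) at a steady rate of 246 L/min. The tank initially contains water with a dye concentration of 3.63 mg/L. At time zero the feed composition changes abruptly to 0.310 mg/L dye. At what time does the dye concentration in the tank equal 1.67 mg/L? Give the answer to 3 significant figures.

5.12 min

Species balance: V dC/dt = Q(C_in − C) ⇒ τ = V/Q = 5.7317 min.
C(t) = C_in + (C₀ − C_in) e^(−t/τ). Set C = 1.67 and solve for t:
e^(−t/τ) = (C − C_in)/(C₀ − C_in) = (1.67 − 0.310)/(3.63 − 0.310) = 0.40964
t = −τ ln(…) = 5.7317 × 0.89248 = 5.1154 min.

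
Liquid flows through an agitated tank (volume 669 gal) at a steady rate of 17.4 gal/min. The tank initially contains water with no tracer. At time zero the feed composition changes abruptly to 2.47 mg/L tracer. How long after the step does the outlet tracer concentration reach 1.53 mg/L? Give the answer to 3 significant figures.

37.1 min

Unsteady species balance (constant V, well mixed): V dC/dt = Q(C_in − C), so τ = V/Q = 38.448 min.
C(t) = C_in + (C₀ − C_in) e^(−t/τ). Set C = 1.53 and solve for t:
e^(−t/τ) = (C − C_in)/(C₀ − C_in) = (1.53 − 2.47)/(0 − 2.47) = 0.38057
t = −τ ln(…) = 38.448 × 0.96609 = 37.145 min.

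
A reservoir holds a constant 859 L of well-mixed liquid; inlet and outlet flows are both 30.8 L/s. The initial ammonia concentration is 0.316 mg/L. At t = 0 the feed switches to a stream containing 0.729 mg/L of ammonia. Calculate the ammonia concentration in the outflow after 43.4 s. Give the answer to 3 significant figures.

0.642 mg/L

Species balance on the tank: V dC/dt = Q(C_in − C).
Time constant τ = V/Q = 859/30.8 = 27.890 s.
Solution: C(t) = C_in + (C₀ − C_in) e^(−t/τ).
C(43.4) = 0.729 + (0.316 − 0.729)·e^(−43.4/27.890) = 0.729 + (-0.41300)·0.21095 = 0.64188 mg/L.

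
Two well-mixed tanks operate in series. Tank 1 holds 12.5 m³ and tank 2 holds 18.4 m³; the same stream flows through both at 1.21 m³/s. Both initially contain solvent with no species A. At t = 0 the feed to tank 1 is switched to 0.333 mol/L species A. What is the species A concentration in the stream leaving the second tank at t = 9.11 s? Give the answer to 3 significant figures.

Species balance on tank i: dCᵢ/dt = (Cᵢ₋₁ − Cᵢ)/τᵢ with τᵢ = Vᵢ/Q.
τ₁ = 12.5/1.21 = 10.331 s; τ₂ = 18.4/1.21 = 15.207 s.
Solving the cascade with C₁(0)=C₂(0)=0 gives C₂(t) = C_in[1 − (τ₁ e^(−t/τ₁) − τ₂ e^(−t/τ₂))/(τ₁ − τ₂)].
At t = 9.11: e^(−t/τ₁) = 0.41402, e^(−t/τ₂) = 0.54932.
C₂ = 0.333·[1 − (10.331·0.41402 − 15.207·0.54932)/(-4.8760)] = 0.333·0.16403 = 0.054623 mol/L.

0.0546 mol/L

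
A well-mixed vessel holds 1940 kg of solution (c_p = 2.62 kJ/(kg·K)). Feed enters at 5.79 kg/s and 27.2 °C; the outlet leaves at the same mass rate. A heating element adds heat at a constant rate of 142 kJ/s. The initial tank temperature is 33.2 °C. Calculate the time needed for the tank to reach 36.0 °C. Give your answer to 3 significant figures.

600 s

Heat balance on the well-mixed liquid: M c_p dT/dt = ṁ c_p (T_in − T) + 142.
τ = M/ṁ = 335.06 s; T_ss = T_in + Q̇/(ṁ c_p) = 36.561 °C.
T(t) = T_ss + (T₀ − T_ss) e^(−t/τ). Set T = 36.0:
e^(−t/τ) = (36.0 − 36.561)/(33.2 − 36.561) = 0.16684
t = −335.06 · ln(0.16684) = 600.00 s.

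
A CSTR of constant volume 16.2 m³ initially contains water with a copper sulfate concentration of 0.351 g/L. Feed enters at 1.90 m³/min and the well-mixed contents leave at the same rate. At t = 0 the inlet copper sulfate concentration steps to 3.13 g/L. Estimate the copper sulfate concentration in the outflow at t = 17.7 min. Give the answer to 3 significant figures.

2.78 g/L

Species balance on the tank: V dC/dt = Q(C_in − C).
Rewrite as dC/dt + C/τ = C_in/τ, τ = V/Q = 8.5263 min.
C approaches C_in exponentially: C(t) = C_in + (C₀ − C_in) e^(−t/τ).
C(17.7) = 3.13 + (0.351 − 3.13)·e^(−17.7/8.5263) = 3.13 + (-2.7790)·0.12544 = 2.7814 g/L.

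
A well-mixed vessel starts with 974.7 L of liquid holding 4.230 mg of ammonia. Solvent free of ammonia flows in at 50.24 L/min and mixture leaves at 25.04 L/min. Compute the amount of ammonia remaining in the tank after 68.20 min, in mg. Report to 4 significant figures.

1.541 mg

Let m(t) be the amount of ammonia. Volume: V(t) = V₀ + (Q_in − Q_out) t = 974.7 + 25.2000 t; V(68.20) = 2693.34 L.
Solute balance: dm/dt = 0 − Q_out C = −Q_out m/V(t).
Separate: dm/m = −Q_out dt/V(t) ⇒ ln(m/m₀) = −(Q_out/(Q_in−Q_out)) ln(V/V₀).
m = m₀ (V₀/V)^(Q_out/(Q_in−Q_out)) = 4.230 × (974.7/2693.34)^(0.993651) = 1.54072 mg.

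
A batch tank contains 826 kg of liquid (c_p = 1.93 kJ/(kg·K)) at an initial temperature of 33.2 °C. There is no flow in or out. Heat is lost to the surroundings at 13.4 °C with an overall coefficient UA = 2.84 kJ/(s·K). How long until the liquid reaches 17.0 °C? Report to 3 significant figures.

957 s

Lumped-capacitance energy balance: M c_p dT/dt = UA(T_amb − T).
τ = M c_p/UA = 561.33 s; T_ss = T_amb = 13.400 °C.
T(t) = T_ss + (T₀ − T_ss)e^(−t/τ); set T = 17.0:
t = −τ ln[(T − T_ss)/(T₀ − T_ss)] = −561.33 · ln(0.18182) = 956.93 s.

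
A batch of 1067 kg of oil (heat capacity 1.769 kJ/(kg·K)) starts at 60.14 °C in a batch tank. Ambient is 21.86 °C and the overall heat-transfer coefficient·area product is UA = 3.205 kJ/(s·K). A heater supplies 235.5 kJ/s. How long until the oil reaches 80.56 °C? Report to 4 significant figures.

511.1 s

Heat balance on the well-mixed liquid: M c_p dT/dt = −UA(T − T_amb) + Q̇.
τ = M c_p/UA = 588.931 s; T_ss = T_amb + Q̇/UA = 21.86 + 235.5/3.205 = 95.3389 °C.
T(t) = T_ss + (T₀ − T_ss)e^(−t/τ); set T = 80.56:
t = −τ ln[(T − T_ss)/(T₀ − T_ss)] = −588.931 · ln(0.419869) = 511.082 s.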